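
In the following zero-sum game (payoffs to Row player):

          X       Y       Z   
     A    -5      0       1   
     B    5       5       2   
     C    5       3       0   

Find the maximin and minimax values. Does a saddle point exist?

Maximin = 2, Minimax = 2, Saddle: True

Work:
Row minimums: [-5, 2, 0] → maximin = 2
Column maximums: [5, 5, 2] → minimax = 2
Saddle point exists! Game value = 2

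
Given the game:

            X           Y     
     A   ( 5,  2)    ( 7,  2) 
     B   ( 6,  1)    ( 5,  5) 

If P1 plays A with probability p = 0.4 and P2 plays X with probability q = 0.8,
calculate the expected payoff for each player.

E[P1] = 5.64, E[P2] = 1.88

Work:
E[P1] = p·q·π₁(A,X) + p·(1-q)·π₁(A,Y) + (1-p)·q·π₁(B,X) + (1-p)·(1-q)·π₁(B,Y)
= 0.4·0.8·5 + 0.4·0.2·7 + 0.6·0.8·6 + 0.6·0.2·5
= 5.64

E[P2] = 1.88 (similar calculation)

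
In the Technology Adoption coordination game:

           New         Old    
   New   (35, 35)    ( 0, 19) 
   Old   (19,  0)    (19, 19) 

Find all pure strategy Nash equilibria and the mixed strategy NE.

Pure NE: (New, New) and (Old, Old); Mixed NE: p = 0.5429, q = 0.5429

Work:
Check pure NE:
(New, New): (35, 35) - no unilateral deviation beneficial
(Old, Old): (19, 19) - no unilateral deviation beneficial
Mixed NE: P1 plays New with p = 0.5429, P2 plays New with q = 0.5429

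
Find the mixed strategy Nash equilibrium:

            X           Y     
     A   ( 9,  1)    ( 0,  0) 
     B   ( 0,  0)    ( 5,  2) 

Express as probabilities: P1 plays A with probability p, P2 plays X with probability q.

p = 0.6667, q = 0.3571

Work:
Find probabilities that make opponent indifferent:
P2 chooses q to make P1 indifferent between A and B
P1 chooses p to make P2 indifferent between X and Y
Mixed NE: P1 plays (A: 0.6667, B: 0.3333), P2 plays (X: 0.3571, Y: 0.6429)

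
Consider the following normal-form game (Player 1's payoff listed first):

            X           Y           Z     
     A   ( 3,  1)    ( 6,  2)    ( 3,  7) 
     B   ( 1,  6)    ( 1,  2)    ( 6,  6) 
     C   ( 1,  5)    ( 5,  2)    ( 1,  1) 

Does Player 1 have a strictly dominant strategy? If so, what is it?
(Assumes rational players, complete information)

No strictly dominant strategy exists for Player 1

Work:
A strategy strictly dominates another if it gives a strictly higher payoff against every opponent action. Compare each pair of P1's strategies column-by-column:
  A vs B: [3 vs 1, 6 vs 1, 3 vs 6] → A does not strictly dominate B (column Z: 3 ≤ 6)
  A vs C: [3 vs 1, 6 vs 5, 3 vs 1] → A strictly dominates C
  B vs A: [1 vs 3, 1 vs 6, 6 vs 3] → B does not strictly dominate A (column X: 1 ≤ 3)
  B vs C: [1 vs 1, 1 vs 5, 6 vs 1] → B does not strictly dominate C (column X: 1 ≤ 1)
  C vs A: [1 vs 3, 5 vs 6, 1 vs 3] → C does not strictly dominate A (column X: 1 ≤ 3)
  C vs B: [1 vs 1, 5 vs 1, 1 vs 6] → C does not strictly dominate B (column X: 1 ≤ 1)
No single strategy strictly dominates all others → no strictly dominant strategy.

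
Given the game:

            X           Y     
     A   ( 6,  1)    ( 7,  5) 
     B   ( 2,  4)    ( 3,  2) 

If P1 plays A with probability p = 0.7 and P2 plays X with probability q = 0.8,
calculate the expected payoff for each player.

E[P1] = 5.0, E[P2] = 2.34

Work:
E[P1] = p·q·π₁(A,X) + p·(1-q)·π₁(A,Y) + (1-p)·q·π₁(B,X) + (1-p)·(1-q)·π₁(B,Y)
= 0.7·0.8·6 + 0.7·0.2·7 + 0.3·0.8·2 + 0.3·0.2·3
= 5.0

E[P2] = 2.34 (similar calculation)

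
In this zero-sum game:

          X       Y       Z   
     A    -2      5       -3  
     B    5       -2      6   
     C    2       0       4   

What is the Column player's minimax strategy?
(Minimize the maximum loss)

Column should play X or Y (all achieve the minimum), value = 5

Work:
Column player minimizes Row's maximum payoff:
Column X: max payoff to Row = 5
Column Y: max payoff to Row = 5
Column Z: max payoff to Row = 6
Minimum is 5, achieved by columns X, Y (tied).
Each of X or Y is a minimax strategy.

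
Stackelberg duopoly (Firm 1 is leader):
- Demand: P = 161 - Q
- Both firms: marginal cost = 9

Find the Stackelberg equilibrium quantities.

q₁* (leader) = 76.0, q₂* (follower) = 38.0

Work:
Follower's reaction: q₂ = (a - c - q₁)/2
Leader substitutes: π₁ = q₁·(a - q₁ - (a-c-q₁)/2 - c)
FOC: q₁* = (161 - 9)/2 = 76.00
Then: q₂* = (161 - 9 - 76.0)/2 = 38.00
Leader has first-mover advantage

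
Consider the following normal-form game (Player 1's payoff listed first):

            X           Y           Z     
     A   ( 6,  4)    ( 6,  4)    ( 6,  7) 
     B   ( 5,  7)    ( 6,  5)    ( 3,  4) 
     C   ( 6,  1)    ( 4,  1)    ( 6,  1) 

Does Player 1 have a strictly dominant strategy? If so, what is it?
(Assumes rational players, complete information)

No strictly dominant strategy exists for Player 1

Work:
A strategy strictly dominates another if it gives a strictly higher payoff against every opponent action. Compare each pair of P1's strategies column-by-column:
  A vs B: [6 vs 5, 6 vs 6, 6 vs 3] → A does not strictly dominate B (column Y: 6 ≤ 6)
  A vs C: [6 vs 6, 6 vs 4, 6 vs 6] → A does not strictly dominate C (column X: 6 ≤ 6)
  B vs A: [5 vs 6, 6 vs 6, 3 vs 6] → B does not strictly dominate A (column X: 5 ≤ 6)
  B vs C: [5 vs 6, 6 vs 4, 3 vs 6] → B does not strictly dominate C (column X: 5 ≤ 6)
  C vs A: [6 vs 6, 4 vs 6, 6 vs 6] → C does not strictly dominate A (column X: 6 ≤ 6)
  C vs B: [6 vs 5, 4 vs 6, 6 vs 3] → C does not strictly dominate B (column Y: 4 ≤ 6)
No single strategy strictly dominates all others → no strictly dominant strategy.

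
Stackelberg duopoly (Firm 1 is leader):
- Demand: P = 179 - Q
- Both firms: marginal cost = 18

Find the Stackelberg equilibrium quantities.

q₁* (leader) = 80.5, q₂* (follower) = 40.25

Work:
Follower's reaction: q₂ = (a - c - q₁)/2
Leader substitutes: π₁ = q₁·(a - q₁ - (a-c-q₁)/2 - c)
FOC: q₁* = (179 - 18)/2 = 80.50
Then: q₂* = (179 - 18 - 80.5)/2 = 40.25
Leader has first-mover advantage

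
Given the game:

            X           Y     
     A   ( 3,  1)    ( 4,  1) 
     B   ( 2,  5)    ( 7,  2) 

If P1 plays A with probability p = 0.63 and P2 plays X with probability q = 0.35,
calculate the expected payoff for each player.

E[P1] = 4.242, E[P2] = 1.7585

Work:
E[P1] = p·q·π₁(A,X) + p·(1-q)·π₁(A,Y) + (1-p)·q·π₁(B,X) + (1-p)·(1-q)·π₁(B,Y)
= 0.63·0.35·3 + 0.63·0.65·4 + 0.37·0.35·2 + 0.37·0.65·7
= 4.242

E[P2] = 1.7585 (similar calculation)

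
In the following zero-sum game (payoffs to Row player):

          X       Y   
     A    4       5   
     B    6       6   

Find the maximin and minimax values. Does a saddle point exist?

Maximin = 6, Minimax = 6, Saddle: True

Work:
Row minimums: [4, 6] → maximin = 6
Column maximums: [6, 6] → minimax = 6
Saddle point exists! Game value = 6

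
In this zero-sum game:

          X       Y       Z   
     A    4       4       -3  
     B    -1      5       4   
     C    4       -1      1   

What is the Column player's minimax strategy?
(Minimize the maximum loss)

Column should play X or Z (all achieve the minimum), value = 4

Work:
Column player minimizes Row's maximum payoff:
Column X: max payoff to Row = 4
Column Y: max payoff to Row = 5
Column Z: max payoff to Row = 4
Minimum is 4, achieved by columns X, Z (tied).
Each of X or Z is a minimax strategy.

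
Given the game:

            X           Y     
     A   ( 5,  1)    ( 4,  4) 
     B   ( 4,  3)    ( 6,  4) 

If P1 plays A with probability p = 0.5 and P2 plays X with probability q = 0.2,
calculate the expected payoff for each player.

E[P1] = 4.9, E[P2] = 3.6

Work:
E[P1] = p·q·π₁(A,X) + p·(1-q)·π₁(A,Y) + (1-p)·q·π₁(B,X) + (1-p)·(1-q)·π₁(B,Y)
= 0.5·0.2·5 + 0.5·0.8·4 + 0.5·0.2·4 + 0.5·0.8·6
= 4.9

E[P2] = 3.6 (similar calculation)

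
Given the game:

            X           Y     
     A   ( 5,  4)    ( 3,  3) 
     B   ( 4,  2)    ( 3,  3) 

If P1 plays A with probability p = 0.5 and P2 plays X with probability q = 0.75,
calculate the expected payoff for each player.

E[P1] = 4.125, E[P2] = 3.0

Work:
E[P1] = p·q·π₁(A,X) + p·(1-q)·π₁(A,Y) + (1-p)·q·π₁(B,X) + (1-p)·(1-q)·π₁(B,Y)
= 0.5·0.75·5 + 0.5·0.25·3 + 0.5·0.75·4 + 0.5·0.25·3
= 4.125

E[P2] = 3.0 (similar calculation)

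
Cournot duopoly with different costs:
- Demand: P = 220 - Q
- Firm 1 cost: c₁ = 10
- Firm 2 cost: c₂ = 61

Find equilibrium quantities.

q₁* = 87.0, q₂* = 36.0

Work:
Reaction: q₁ = (220 - 10 - q₂)/2
Reaction: q₂ = (220 - 61 - q₁)/2
Solve simultaneously:
q₁* = (220 - 2×10 + 61)/3 = 87.0
q₂* = (220 - 2×61 + 10)/3 = 36.0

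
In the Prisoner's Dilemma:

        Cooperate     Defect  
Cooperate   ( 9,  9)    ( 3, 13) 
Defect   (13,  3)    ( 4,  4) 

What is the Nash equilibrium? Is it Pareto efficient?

(Defect, Defect) is NE; not Pareto efficient

Work:
Defect dominates Cooperate for both players:
If P2 cooperates: Defect (13) > Cooperate (9)
If P2 defects: Defect (4) > Cooperate (3)
NE: (Defect, Defect) with payoff (4, 4)
But (Cooperate, Cooperate) = (9, 9) Pareto dominates (4, 4)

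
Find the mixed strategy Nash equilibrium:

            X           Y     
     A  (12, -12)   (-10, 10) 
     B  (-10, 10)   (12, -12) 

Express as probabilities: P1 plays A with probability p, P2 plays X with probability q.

p = 0.5, q = 0.5

Work:
Find probabilities that make opponent indifferent:
P2 chooses q to make P1 indifferent between A and B
P1 chooses p to make P2 indifferent between X and Y
Mixed NE: P1 plays (A: 0.5, B: 0.5), P2 plays (X: 0.5, Y: 0.5)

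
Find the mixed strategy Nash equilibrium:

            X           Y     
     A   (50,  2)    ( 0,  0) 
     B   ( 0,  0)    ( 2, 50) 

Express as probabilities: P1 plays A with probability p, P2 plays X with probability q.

p = 0.9615, q = 0.0385

Work:
Find probabilities that make opponent indifferent:
P2 chooses q to make P1 indifferent between A and B
P1 chooses p to make P2 indifferent between X and Y
Mixed NE: P1 plays (A: 0.9615, B: 0.0385), P2 plays (X: 0.0385, Y: 0.9615)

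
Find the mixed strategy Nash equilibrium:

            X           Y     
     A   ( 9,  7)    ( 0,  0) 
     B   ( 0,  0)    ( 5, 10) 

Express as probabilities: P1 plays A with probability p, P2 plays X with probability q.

p = 0.5882, q = 0.3571

Work:
Find probabilities that make opponent indifferent:
P2 chooses q to make P1 indifferent between A and B
P1 chooses p to make P2 indifferent between X and Y
Mixed NE: P1 plays (A: 0.5882, B: 0.4118), P2 plays (X: 0.3571, Y: 0.6429)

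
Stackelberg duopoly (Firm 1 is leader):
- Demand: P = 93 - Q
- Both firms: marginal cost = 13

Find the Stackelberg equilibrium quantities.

q₁* (leader) = 40.0, q₂* (follower) = 20.0

Work:
Follower's reaction: q₂ = (a - c - q₁)/2
Leader substitutes: π₁ = q₁·(a - q₁ - (a-c-q₁)/2 - c)
FOC: q₁* = (93 - 13)/2 = 40.00
Then: q₂* = (93 - 13 - 40.0)/2 = 20.00
Leader has first-mover advantage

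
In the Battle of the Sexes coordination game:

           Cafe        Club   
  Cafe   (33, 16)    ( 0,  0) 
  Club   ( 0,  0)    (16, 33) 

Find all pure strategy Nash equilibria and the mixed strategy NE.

Pure NE: (Cafe, Cafe) and (Club, Club); Mixed NE: p = 0.6735, q = 0.3265

Work:
Check pure NE:
(Cafe, Cafe): (33, 16) - no unilateral deviation beneficial
(Club, Club): (16, 33) - no unilateral deviation beneficial
Mixed NE: P1 plays Cafe with p = 0.6735, P2 plays Cafe with q = 0.3265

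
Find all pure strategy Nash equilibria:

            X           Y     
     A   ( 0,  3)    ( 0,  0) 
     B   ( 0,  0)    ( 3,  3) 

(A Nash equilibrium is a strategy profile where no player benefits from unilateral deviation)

Nash equilibrium: (A, X), (B, Y)

Work:
Best responses:
  P1 vs X: payoffs [0, 0] → best response A/B (payoff 0)
  P1 vs Y: payoffs [0, 3] → best response B (payoff 3)
  P2 vs A: payoffs [3, 0] → best response X (payoff 3)
  P2 vs B: payoffs [0, 3] → best response Y (payoff 3)
Mutual best responses: (A,X), (B,Y) → Nash equilibria.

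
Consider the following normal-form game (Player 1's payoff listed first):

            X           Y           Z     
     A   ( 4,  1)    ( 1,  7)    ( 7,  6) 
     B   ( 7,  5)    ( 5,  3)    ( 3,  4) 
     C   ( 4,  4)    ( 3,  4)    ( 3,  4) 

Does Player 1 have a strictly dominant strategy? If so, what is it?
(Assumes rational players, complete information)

No strictly dominant strategy exists for Player 1

Work:
A strategy strictly dominates another if it gives a strictly higher payoff against every opponent action. Compare each pair of P1's strategies column-by-column:
  A vs B: [4 vs 7, 1 vs 5, 7 vs 3] → A does not strictly dominate B (column X: 4 ≤ 7)
  A vs C: [4 vs 4, 1 vs 3, 7 vs 3] → A does not strictly dominate C (column X: 4 ≤ 4)
  B vs A: [7 vs 4, 5 vs 1, 3 vs 7] → B does not strictly dominate A (column Z: 3 ≤ 7)
  B vs C: [7 vs 4, 5 vs 3, 3 vs 3] → B does not strictly dominate C (column Z: 3 ≤ 3)
  C vs A: [4 vs 4, 3 vs 1, 3 vs 7] → C does not strictly dominate A (column X: 4 ≤ 4)
  C vs B: [4 vs 7, 3 vs 5, 3 vs 3] → C does not strictly dominate B (column X: 4 ≤ 7)
No single strategy strictly dominates all others → no strictly dominant strategy.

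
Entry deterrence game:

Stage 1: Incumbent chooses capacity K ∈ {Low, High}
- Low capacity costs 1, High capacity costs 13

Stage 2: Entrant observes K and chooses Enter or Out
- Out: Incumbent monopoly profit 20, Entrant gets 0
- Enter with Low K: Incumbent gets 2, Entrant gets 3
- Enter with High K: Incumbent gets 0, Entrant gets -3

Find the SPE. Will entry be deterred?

SPE: (High, Enter|Low, Out|High); Entry deterred. Incumbent net profit = 7

Work:
After Low K: Entrant enters (3 > 0)
After High K: Entrant stays out (-3 < 0)
Incumbent: Low → 2−1=1, High → 20−13=7
Incumbent chooses High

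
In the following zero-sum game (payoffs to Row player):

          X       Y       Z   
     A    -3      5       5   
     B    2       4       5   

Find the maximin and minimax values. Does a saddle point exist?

Maximin = 2, Minimax = 2, Saddle: True

Work:
Row minimums: [-3, 2] → maximin = 2
Column maximums: [2, 5, 5] → minimax = 2
Saddle point exists! Game value = 2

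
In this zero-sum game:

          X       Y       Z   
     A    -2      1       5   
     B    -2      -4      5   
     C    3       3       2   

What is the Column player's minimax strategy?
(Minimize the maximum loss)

Column should play X or Y (all achieve the minimum), value = 3

Work:
Column player minimizes Row's maximum payoff:
Column X: max payoff to Row = 3
Column Y: max payoff to Row = 3
Column Z: max payoff to Row = 5
Minimum is 3, achieved by columns X, Y (tied).
Each of X or Y is a minimax strategy.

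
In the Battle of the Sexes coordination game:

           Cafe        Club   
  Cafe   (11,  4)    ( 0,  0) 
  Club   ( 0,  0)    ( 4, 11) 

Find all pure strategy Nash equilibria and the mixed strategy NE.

Pure NE: (Cafe, Cafe) and (Club, Club); Mixed NE: p = 0.7333, q = 0.2667

Work:
Check pure NE:
(Cafe, Cafe): (11, 4) - no unilateral deviation beneficial
(Club, Club): (4, 11) - no unilateral deviation beneficial
Mixed NE: P1 plays Cafe with p = 0.7333, P2 plays Cafe with q = 0.2667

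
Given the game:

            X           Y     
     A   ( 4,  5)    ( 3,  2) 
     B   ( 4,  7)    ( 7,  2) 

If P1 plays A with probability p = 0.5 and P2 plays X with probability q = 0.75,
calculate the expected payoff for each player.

E[P1] = 4.25, E[P2] = 5.0

Work:
E[P1] = p·q·π₁(A,X) + p·(1-q)·π₁(A,Y) + (1-p)·q·π₁(B,X) + (1-p)·(1-q)·π₁(B,Y)
= 0.5·0.75·4 + 0.5·0.25·3 + 0.5·0.75·4 + 0.5·0.25·7
= 4.25

E[P2] = 5.0 (similar calculation)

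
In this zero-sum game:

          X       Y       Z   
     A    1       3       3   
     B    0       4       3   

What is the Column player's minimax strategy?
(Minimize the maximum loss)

Column should play X, value = 1

Work:
Column player minimizes Row's maximum payoff:
Column X: max payoff to Row = 1
Column Y: max payoff to Row = 4
Column Z: max payoff to Row = 3
Minimum is 1, achieved by column X.
Minimax strategy: X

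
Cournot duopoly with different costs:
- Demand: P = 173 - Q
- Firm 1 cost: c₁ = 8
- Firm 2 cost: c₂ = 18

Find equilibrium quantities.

q₁* = 58.33, q₂* = 48.33

Work:
Reaction: q₁ = (173 - 8 - q₂)/2
Reaction: q₂ = (173 - 18 - q₁)/2
Solve simultaneously:
q₁* = (173 - 2×8 + 18)/3 = 58.33
q₂* = (173 - 2×18 + 8)/3 = 48.33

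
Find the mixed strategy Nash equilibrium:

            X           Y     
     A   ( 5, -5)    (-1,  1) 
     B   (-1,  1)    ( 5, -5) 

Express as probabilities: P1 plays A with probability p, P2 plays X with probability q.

p = 0.5, q = 0.5

Work:
Find probabilities that make opponent indifferent:
P2 chooses q to make P1 indifferent between A and B
P1 chooses p to make P2 indifferent between X and Y
Mixed NE: P1 plays (A: 0.5, B: 0.5), P2 plays (X: 0.5, Y: 0.5)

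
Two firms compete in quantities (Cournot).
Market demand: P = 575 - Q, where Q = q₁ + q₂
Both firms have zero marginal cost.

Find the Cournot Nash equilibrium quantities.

q₁* = q₂* = 191.67; P* = 191.67

Work:
Profit: π_i = P·q_i = (a - q_i - q_j)·q_i
FOC: ∂π_i/∂q_i = a - 2q_i - q_j = 0
Reaction function: q_i = (575 - q_j)/2
Symmetry: q* = 575/3 = 191.67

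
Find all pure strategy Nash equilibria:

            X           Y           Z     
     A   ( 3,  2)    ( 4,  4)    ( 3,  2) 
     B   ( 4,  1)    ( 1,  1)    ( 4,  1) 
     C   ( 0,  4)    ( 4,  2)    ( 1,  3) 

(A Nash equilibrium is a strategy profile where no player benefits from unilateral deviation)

Nash equilibrium: (A, Y), (B, X), (B, Z)

Work:
Best responses:
  P1 vs X: payoffs [3, 4, 0] → best response B (payoff 4)
  P1 vs Y: payoffs [4, 1, 4] → best response A/C (payoff 4)
  P1 vs Z: payoffs [3, 4, 1] → best response B (payoff 4)
  P2 vs A: payoffs [2, 4, 2] → best response Y (payoff 4)
  P2 vs B: payoffs [1, 1, 1] → best response X/Y/Z (payoff 1)
  P2 vs C: payoffs [4, 2, 3] → best response X (payoff 4)
Mutual best responses: (A,Y), (B,X), (B,Z) → Nash equilibria.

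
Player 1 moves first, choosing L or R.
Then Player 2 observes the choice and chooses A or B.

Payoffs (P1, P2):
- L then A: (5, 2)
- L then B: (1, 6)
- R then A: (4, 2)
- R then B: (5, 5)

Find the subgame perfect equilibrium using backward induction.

P1 plays R, P2 plays B after L and B after R; Payoff (5, 5)

Work:
Backward induction:
After L: P2 chooses B → P1 gets 1
After R: P2 chooses B → P1 gets 5
P1 chooses R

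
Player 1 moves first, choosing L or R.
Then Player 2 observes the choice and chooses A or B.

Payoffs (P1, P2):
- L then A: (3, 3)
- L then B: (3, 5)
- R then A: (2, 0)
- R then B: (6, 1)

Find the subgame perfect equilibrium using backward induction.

P1 plays R, P2 plays B after L and B after R; Payoff (6, 1)

Work:
Backward induction:
After L: P2 chooses B → P1 gets 3
After R: P2 chooses B → P1 gets 6
P1 chooses R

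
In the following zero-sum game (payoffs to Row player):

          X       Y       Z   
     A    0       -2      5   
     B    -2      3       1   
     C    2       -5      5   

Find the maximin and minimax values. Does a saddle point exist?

Maximin = -2, Minimax = 2, Saddle: False

Work:
Row minimums: [-2, -2, -5] → maximin = -2
Column maximums: [2, 3, 5] → minimax = 2
No saddle point (maximin ≠ minimax). Mixed strategy needed.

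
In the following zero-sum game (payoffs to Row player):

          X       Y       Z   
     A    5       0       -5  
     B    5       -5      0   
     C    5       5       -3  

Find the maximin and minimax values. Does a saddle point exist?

Maximin = -3, Minimax = 0, Saddle: False

Work:
Row minimums: [-5, -5, -3] → maximin = -3
Column maximums: [5, 5, 0] → minimax = 0
No saddle point (maximin ≠ minimax). Mixed strategy needed.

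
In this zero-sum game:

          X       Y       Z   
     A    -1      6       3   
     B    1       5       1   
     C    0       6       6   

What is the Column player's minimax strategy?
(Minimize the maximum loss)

Column should play X, value = 1

Work:
Column player minimizes Row's maximum payoff:
Column X: max payoff to Row = 1
Column Y: max payoff to Row = 6
Column Z: max payoff to Row = 6
Minimum is 1, achieved by column X.
Minimax strategy: X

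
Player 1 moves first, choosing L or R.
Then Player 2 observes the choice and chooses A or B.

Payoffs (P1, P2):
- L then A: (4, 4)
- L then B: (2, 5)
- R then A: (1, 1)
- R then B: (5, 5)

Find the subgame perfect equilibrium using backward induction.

P1 plays R, P2 plays B after L and B after R; Payoff (5, 5)

Work:
Backward induction:
After L: P2 chooses B → P1 gets 2
After R: P2 chooses B → P1 gets 5
P1 chooses R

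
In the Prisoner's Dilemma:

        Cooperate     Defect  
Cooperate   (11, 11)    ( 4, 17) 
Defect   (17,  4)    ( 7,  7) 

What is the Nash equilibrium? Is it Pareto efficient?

(Defect, Defect) is NE; not Pareto efficient

Work:
Defect dominates Cooperate for both players:
If P2 cooperates: Defect (17) > Cooperate (11)
If P2 defects: Defect (7) > Cooperate (4)
NE: (Defect, Defect) with payoff (7, 7)
But (Cooperate, Cooperate) = (11, 11) Pareto dominates (7, 7)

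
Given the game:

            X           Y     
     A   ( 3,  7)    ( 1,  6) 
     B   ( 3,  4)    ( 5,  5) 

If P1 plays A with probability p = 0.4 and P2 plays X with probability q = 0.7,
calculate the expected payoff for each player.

E[P1] = 3.12, E[P2] = 5.26

Work:
E[P1] = p·q·π₁(A,X) + p·(1-q)·π₁(A,Y) + (1-p)·q·π₁(B,X) + (1-p)·(1-q)·π₁(B,Y)
= 0.4·0.7·3 + 0.4·0.3·1 + 0.6·0.7·3 + 0.6·0.3·5
= 3.12

E[P2] = 5.26 (similar calculation)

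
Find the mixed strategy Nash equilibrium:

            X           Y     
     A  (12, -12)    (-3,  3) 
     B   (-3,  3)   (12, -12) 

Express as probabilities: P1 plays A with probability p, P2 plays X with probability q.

p = 0.5, q = 0.5

Work:
Find probabilities that make opponent indifferent:
P2 chooses q to make P1 indifferent between A and B
P1 chooses p to make P2 indifferent between X and Y
Mixed NE: P1 plays (A: 0.5, B: 0.5), P2 plays (X: 0.5, Y: 0.5)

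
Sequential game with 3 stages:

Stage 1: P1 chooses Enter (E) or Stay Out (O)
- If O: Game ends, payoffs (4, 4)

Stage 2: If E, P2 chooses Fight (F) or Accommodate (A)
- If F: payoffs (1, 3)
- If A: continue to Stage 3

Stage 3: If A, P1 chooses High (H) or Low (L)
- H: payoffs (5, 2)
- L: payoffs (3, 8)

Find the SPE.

SPE: (O, F, H); Outcome (4, 4)

Work:
Stage 3: P1 chooses H (5 vs 3)
Stage 2: P2: F->3, A->2 (anticipating H). Choose F
Stage 1: P1: O->4, E->1 (anticipating F, H). Choose O
SPE path: O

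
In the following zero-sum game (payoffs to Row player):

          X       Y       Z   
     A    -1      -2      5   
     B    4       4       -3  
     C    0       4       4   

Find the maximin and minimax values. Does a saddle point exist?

Maximin = 0, Minimax = 4, Saddle: False

Work:
Row minimums: [-2, -3, 0] → maximin = 0
Column maximums: [4, 4, 5] → minimax = 4
No saddle point (maximin ≠ minimax). Mixed strategy needed.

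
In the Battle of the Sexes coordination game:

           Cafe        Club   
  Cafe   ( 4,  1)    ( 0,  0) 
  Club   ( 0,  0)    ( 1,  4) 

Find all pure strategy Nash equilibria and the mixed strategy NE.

Pure NE: (Cafe, Cafe) and (Club, Club); Mixed NE: p = 0.8, q = 0.2

Work:
Check pure NE:
(Cafe, Cafe): (4, 1) - no unilateral deviation beneficial
(Club, Club): (1, 4) - no unilateral deviation beneficial
Mixed NE: P1 plays Cafe with p = 0.8, P2 plays Cafe with q = 0.2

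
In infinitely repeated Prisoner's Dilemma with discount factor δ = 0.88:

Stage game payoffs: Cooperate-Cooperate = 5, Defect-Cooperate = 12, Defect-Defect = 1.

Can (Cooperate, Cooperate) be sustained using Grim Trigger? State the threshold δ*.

δ* = 0.6364; since δ = 0.88 ≥ 0.6364, cooperation can be sustained

Work:
For Grim Trigger:
Cooperate forever: 5/(1-δ)
Defect then punished: 12 + 1·δ/(1-δ)
Need: 5/(1-δ) ≥ 12 + 1·δ/(1-δ)
Solving: δ ≥ (T-R)/(T-P) = (12-5)/(12-1) = 0.6364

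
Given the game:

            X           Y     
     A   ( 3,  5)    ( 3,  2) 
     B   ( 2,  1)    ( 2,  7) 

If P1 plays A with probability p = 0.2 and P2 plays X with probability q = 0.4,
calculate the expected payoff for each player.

E[P1] = 2.2, E[P2] = 4.32

Work:
E[P1] = p·q·π₁(A,X) + p·(1-q)·π₁(A,Y) + (1-p)·q·π₁(B,X) + (1-p)·(1-q)·π₁(B,Y)
= 0.2·0.4·3 + 0.2·0.6·3 + 0.8·0.4·2 + 0.8·0.6·2
= 2.2

E[P2] = 4.32 (similar calculation)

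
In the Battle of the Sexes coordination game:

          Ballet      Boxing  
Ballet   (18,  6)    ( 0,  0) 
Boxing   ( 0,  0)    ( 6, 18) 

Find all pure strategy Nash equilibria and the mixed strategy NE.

Pure NE: (Ballet, Ballet) and (Boxing, Boxing); Mixed NE: p = 0.75, q = 0.25

Work:
Check pure NE:
(Ballet, Ballet): (18, 6) - no unilateral deviation beneficial
(Boxing, Boxing): (6, 18) - no unilateral deviation beneficial
Mixed NE: P1 plays Ballet with p = 0.75, P2 plays Ballet with q = 0.25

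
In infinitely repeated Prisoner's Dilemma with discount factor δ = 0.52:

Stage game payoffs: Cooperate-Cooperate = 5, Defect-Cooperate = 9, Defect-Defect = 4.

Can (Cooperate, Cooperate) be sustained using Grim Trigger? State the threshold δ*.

δ* = 0.8; since δ = 0.52 < 0.8, cooperation cannot be sustained

Work:
For Grim Trigger:
Cooperate forever: 5/(1-δ)
Defect then punished: 9 + 4·δ/(1-δ)
Need: 5/(1-δ) ≥ 9 + 4·δ/(1-δ)
Solving: δ ≥ (T-R)/(T-P) = (9-5)/(9-4) = 0.8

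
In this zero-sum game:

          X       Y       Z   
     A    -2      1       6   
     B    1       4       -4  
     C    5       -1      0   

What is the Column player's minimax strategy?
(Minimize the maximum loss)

Column should play Y, value = 4

Work:
Column player minimizes Row's maximum payoff:
Column X: max payoff to Row = 5
Column Y: max payoff to Row = 4
Column Z: max payoff to Row = 6
Minimum is 4, achieved by column Y.
Minimax strategy: Y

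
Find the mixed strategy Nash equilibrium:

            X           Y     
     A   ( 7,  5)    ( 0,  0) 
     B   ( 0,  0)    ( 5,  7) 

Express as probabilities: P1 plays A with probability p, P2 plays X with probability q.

p = 0.5833, q = 0.4167

Work:
Find probabilities that make opponent indifferent:
P2 chooses q to make P1 indifferent between A and B
P1 chooses p to make P2 indifferent between X and Y
Mixed NE: P1 plays (A: 0.5833, B: 0.4167), P2 plays (X: 0.4167, Y: 0.5833)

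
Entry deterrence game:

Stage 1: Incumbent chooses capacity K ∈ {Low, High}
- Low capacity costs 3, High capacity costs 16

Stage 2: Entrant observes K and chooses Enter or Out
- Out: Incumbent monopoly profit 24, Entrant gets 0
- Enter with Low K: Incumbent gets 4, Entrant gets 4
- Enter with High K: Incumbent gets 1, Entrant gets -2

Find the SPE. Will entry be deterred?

SPE: (High, Enter|Low, Out|High); Entry deterred. Incumbent net profit = 8

Work:
After Low K: Entrant enters (4 > 0)
After High K: Entrant stays out (-2 < 0)
Incumbent: Low → 4−3=1, High → 24−16=8
Incumbent chooses High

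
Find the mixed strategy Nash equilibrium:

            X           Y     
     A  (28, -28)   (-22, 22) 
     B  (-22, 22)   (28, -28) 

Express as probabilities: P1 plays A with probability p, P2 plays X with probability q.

p = 0.5, q = 0.5

Work:
Find probabilities that make opponent indifferent:
P2 chooses q to make P1 indifferent between A and B
P1 chooses p to make P2 indifferent between X and Y
Mixed NE: P1 plays (A: 0.5, B: 0.5), P2 plays (X: 0.5, Y: 0.5)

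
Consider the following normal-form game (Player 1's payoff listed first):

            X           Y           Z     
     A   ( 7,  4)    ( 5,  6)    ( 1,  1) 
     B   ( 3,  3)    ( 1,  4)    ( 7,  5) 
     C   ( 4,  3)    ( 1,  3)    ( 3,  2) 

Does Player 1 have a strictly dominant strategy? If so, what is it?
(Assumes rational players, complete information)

No strictly dominant strategy exists for Player 1

Work:
A strategy strictly dominates another if it gives a strictly higher payoff against every opponent action. Compare each pair of P1's strategies column-by-column:
  A vs B: [7 vs 3, 5 vs 1, 1 vs 7] → A does not strictly dominate B (column Z: 1 ≤ 7)
  A vs C: [7 vs 4, 5 vs 1, 1 vs 3] → A does not strictly dominate C (column Z: 1 ≤ 3)
  B vs A: [3 vs 7, 1 vs 5, 7 vs 1] → B does not strictly dominate A (column X: 3 ≤ 7)
  B vs C: [3 vs 4, 1 vs 1, 7 vs 3] → B does not strictly dominate C (column X: 3 ≤ 4)
  C vs A: [4 vs 7, 1 vs 5, 3 vs 1] → C does not strictly dominate A (column X: 4 ≤ 7)
  C vs B: [4 vs 3, 1 vs 1, 3 vs 7] → C does not strictly dominate B (column Y: 1 ≤ 1)
No single strategy strictly dominates all others → no strictly dominant strategy.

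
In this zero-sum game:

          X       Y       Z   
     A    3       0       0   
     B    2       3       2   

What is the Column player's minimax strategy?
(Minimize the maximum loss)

Column should play Z, value = 2

Work:
Column player minimizes Row's maximum payoff:
Column X: max payoff to Row = 3
Column Y: max payoff to Row = 3
Column Z: max payoff to Row = 2
Minimum is 2, achieved by column Z.
Minimax strategy: Z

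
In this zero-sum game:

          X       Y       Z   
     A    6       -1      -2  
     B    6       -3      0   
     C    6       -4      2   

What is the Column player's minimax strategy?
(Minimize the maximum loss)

Column should play Y, value = -1

Work:
Column player minimizes Row's maximum payoff:
Column X: max payoff to Row = 6
Column Y: max payoff to Row = -1
Column Z: max payoff to Row = 2
Minimum is -1, achieved by column Y.
Minimax strategy: Y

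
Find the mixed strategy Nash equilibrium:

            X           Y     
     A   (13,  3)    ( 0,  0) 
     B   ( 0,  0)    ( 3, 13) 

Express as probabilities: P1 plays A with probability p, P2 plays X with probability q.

p = 0.8125, q = 0.1875

Work:
Find probabilities that make opponent indifferent:
P2 chooses q to make P1 indifferent between A and B
P1 chooses p to make P2 indifferent between X and Y
Mixed NE: P1 plays (A: 0.8125, B: 0.1875), P2 plays (X: 0.1875, Y: 0.8125)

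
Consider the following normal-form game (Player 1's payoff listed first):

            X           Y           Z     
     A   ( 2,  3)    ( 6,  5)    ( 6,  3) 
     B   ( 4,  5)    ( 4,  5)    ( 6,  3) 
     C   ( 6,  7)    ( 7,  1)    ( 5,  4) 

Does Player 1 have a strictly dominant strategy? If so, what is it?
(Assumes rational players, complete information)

No strictly dominant strategy exists for Player 1

Work:
A strategy strictly dominates another if it gives a strictly higher payoff against every opponent action. Compare each pair of P1's strategies column-by-column:
  A vs B: [2 vs 4, 6 vs 4, 6 vs 6] → A does not strictly dominate B (column X: 2 ≤ 4)
  A vs C: [2 vs 6, 6 vs 7, 6 vs 5] → A does not strictly dominate C (column X: 2 ≤ 6)
  B vs A: [4 vs 2, 4 vs 6, 6 vs 6] → B does not strictly dominate A (column Y: 4 ≤ 6)
  B vs C: [4 vs 6, 4 vs 7, 6 vs 5] → B does not strictly dominate C (column X: 4 ≤ 6)
  C vs A: [6 vs 2, 7 vs 6, 5 vs 6] → C does not strictly dominate A (column Z: 5 ≤ 6)
  C vs B: [6 vs 4, 7 vs 4, 5 vs 6] → C does not strictly dominate B (column Z: 5 ≤ 6)
No single strategy strictly dominates all others → no strictly dominant strategy.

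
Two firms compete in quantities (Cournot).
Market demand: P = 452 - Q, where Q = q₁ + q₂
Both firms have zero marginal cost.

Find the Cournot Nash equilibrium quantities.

q₁* = q₂* = 150.67; P* = 150.67

Work:
Profit: π_i = P·q_i = (a - q_i - q_j)·q_i
FOC: ∂π_i/∂q_i = a - 2q_i - q_j = 0
Reaction function: q_i = (452 - q_j)/2
Symmetry: q* = 452/3 = 150.67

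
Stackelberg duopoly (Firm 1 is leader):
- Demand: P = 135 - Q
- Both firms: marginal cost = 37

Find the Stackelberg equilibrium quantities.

q₁* (leader) = 49.0, q₂* (follower) = 24.5

Work:
Follower's reaction: q₂ = (a - c - q₁)/2
Leader substitutes: π₁ = q₁·(a - q₁ - (a-c-q₁)/2 - c)
FOC: q₁* = (135 - 37)/2 = 49.00
Then: q₂* = (135 - 37 - 49.0)/2 = 24.50
Leader has first-mover advantage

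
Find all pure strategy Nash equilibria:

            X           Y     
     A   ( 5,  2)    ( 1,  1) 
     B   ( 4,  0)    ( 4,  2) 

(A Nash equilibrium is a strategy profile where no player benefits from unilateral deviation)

Nash equilibrium: (A, X), (B, Y)

Work:
Best responses:
  P1 vs X: payoffs [5, 4] → best response A (payoff 5)
  P1 vs Y: payoffs [1, 4] → best response B (payoff 4)
  P2 vs A: payoffs [2, 1] → best response X (payoff 2)
  P2 vs B: payoffs [0, 2] → best response Y (payoff 2)
Mutual best responses: (A,X), (B,Y) → Nash equilibria.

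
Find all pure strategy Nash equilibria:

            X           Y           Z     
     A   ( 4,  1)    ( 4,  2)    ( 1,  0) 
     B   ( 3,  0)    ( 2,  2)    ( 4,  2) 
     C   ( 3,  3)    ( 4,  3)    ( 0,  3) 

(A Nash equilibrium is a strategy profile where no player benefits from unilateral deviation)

Nash equilibrium: (A, Y), (B, Z), (C, Y)

Work:
Best responses:
  P1 vs X: payoffs [4, 3, 3] → best response A (payoff 4)
  P1 vs Y: payoffs [4, 2, 4] → best response A/C (payoff 4)
  P1 vs Z: payoffs [1, 4, 0] → best response B (payoff 4)
  P2 vs A: payoffs [1, 2, 0] → best response Y (payoff 2)
  P2 vs B: payoffs [0, 2, 2] → best response Y/Z (payoff 2)
  P2 vs C: payoffs [3, 3, 3] → best response X/Y/Z (payoff 3)
Mutual best responses: (A,Y), (B,Z), (C,Y) → Nash equilibria.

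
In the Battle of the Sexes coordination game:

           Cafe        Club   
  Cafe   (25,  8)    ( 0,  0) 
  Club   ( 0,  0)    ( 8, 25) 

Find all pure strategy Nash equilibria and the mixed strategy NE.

Pure NE: (Cafe, Cafe) and (Club, Club); Mixed NE: p = 0.7576, q = 0.2424

Work:
Check pure NE:
(Cafe, Cafe): (25, 8) - no unilateral deviation beneficial
(Club, Club): (8, 25) - no unilateral deviation beneficial
Mixed NE: P1 plays Cafe with p = 0.7576, P2 plays Cafe with q = 0.2424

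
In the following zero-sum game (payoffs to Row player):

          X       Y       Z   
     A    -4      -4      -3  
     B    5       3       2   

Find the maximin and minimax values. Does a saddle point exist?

Maximin = 2, Minimax = 2, Saddle: True

Work:
Row minimums: [-4, 2] → maximin = 2
Column maximums: [5, 3, 2] → minimax = 2
Saddle point exists! Game value = 2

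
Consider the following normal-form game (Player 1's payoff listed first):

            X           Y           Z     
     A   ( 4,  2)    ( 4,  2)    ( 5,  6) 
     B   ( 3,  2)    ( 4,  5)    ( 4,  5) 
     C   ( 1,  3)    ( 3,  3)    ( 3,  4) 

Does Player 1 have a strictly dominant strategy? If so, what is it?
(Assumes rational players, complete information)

No strictly dominant strategy exists for Player 1

Work:
A strategy strictly dominates another if it gives a strictly higher payoff against every opponent action. Compare each pair of P1's strategies column-by-column:
  A vs B: [4 vs 3, 4 vs 4, 5 vs 4] → A does not strictly dominate B (column Y: 4 ≤ 4)
  A vs C: [4 vs 1, 4 vs 3, 5 vs 3] → A strictly dominates C
  B vs A: [3 vs 4, 4 vs 4, 4 vs 5] → B does not strictly dominate A (column X: 3 ≤ 4)
  B vs C: [3 vs 1, 4 vs 3, 4 vs 3] → B strictly dominates C
  C vs A: [1 vs 4, 3 vs 4, 3 vs 5] → C does not strictly dominate A (column X: 1 ≤ 4)
  C vs B: [1 vs 3, 3 vs 4, 3 vs 4] → C does not strictly dominate B (column X: 1 ≤ 3)
No single strategy strictly dominates all others → no strictly dominant strategy.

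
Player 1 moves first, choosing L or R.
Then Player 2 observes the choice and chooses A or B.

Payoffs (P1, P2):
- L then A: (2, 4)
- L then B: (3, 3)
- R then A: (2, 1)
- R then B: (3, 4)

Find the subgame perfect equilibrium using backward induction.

P1 plays R, P2 plays A after L and B after R; Payoff (3, 4)

Work:
Backward induction:
After L: P2 chooses A → P1 gets 2
After R: P2 chooses B → P1 gets 3
P1 chooses R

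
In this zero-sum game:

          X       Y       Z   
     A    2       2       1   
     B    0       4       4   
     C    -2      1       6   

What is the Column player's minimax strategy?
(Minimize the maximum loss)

Column should play X, value = 2

Work:
Column player minimizes Row's maximum payoff:
Column X: max payoff to Row = 2
Column Y: max payoff to Row = 4
Column Z: max payoff to Row = 6
Minimum is 2, achieved by column X.
Minimax strategy: X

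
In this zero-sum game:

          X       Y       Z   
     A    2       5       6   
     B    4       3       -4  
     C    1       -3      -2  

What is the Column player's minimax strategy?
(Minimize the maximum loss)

Column should play X, value = 4

Work:
Column player minimizes Row's maximum payoff:
Column X: max payoff to Row = 4
Column Y: max payoff to Row = 5
Column Z: max payoff to Row = 6
Minimum is 4, achieved by column X.
Minimax strategy: X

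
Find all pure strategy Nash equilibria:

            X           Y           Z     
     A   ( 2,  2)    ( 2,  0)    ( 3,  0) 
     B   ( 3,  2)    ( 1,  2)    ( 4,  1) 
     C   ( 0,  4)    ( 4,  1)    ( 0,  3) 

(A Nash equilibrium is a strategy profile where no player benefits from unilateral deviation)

Nash equilibrium: (B, X)

Work:
Best responses:
  P1 vs X: payoffs [2, 3, 0] → best response B (payoff 3)
  P1 vs Y: payoffs [2, 1, 4] → best response C (payoff 4)
  P1 vs Z: payoffs [3, 4, 0] → best response B (payoff 4)
  P2 vs A: payoffs [2, 0, 0] → best response X (payoff 2)
  P2 vs B: payoffs [2, 2, 1] → best response X/Y (payoff 2)
  P2 vs C: payoffs [4, 1, 3] → best response X (payoff 4)
Mutual best responses: (B,X) → Nash equilibria.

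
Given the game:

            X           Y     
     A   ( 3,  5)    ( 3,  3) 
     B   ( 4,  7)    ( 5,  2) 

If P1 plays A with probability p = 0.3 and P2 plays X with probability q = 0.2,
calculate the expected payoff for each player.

E[P1] = 4.26, E[P2] = 3.12

Work:
E[P1] = p·q·π₁(A,X) + p·(1-q)·π₁(A,Y) + (1-p)·q·π₁(B,X) + (1-p)·(1-q)·π₁(B,Y)
= 0.3·0.2·3 + 0.3·0.8·3 + 0.7·0.2·4 + 0.7·0.8·5
= 4.26

E[P2] = 3.12 (similar calculation)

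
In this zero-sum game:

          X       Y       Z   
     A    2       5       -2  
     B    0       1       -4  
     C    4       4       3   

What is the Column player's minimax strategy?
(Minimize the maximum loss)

Column should play Z, value = 3

Work:
Column player minimizes Row's maximum payoff:
Column X: max payoff to Row = 4
Column Y: max payoff to Row = 5
Column Z: max payoff to Row = 3
Minimum is 3, achieved by column Z.
Minimax strategy: Z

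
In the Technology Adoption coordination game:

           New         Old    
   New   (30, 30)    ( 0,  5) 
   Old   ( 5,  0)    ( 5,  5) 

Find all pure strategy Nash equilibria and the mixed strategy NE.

Pure NE: (New, New) and (Old, Old); Mixed NE: p = 0.1667, q = 0.1667

Work:
Check pure NE:
(New, New): (30, 30) - no unilateral deviation beneficial
(Old, Old): (5, 5) - no unilateral deviation beneficial
Mixed NE: P1 plays New with p = 0.1667, P2 plays New with q = 0.1667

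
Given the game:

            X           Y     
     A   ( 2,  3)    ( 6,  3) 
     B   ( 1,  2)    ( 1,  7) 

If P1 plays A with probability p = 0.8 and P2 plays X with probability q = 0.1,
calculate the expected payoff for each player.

E[P1] = 4.68, E[P2] = 3.7

Work:
E[P1] = p·q·π₁(A,X) + p·(1-q)·π₁(A,Y) + (1-p)·q·π₁(B,X) + (1-p)·(1-q)·π₁(B,Y)
= 0.8·0.1·2 + 0.8·0.9·6 + 0.2·0.1·1 + 0.2·0.9·1
= 4.68

E[P2] = 3.7 (similar calculation)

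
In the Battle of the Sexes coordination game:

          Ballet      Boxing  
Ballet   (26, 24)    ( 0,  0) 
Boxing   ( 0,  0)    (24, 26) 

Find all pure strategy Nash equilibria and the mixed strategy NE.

Pure NE: (Ballet, Ballet) and (Boxing, Boxing); Mixed NE: p = 0.52, q = 0.48

Work:
Check pure NE:
(Ballet, Ballet): (26, 24) - no unilateral deviation beneficial
(Boxing, Boxing): (24, 26) - no unilateral deviation beneficial
Mixed NE: P1 plays Ballet with p = 0.52, P2 plays Ballet with q = 0.48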